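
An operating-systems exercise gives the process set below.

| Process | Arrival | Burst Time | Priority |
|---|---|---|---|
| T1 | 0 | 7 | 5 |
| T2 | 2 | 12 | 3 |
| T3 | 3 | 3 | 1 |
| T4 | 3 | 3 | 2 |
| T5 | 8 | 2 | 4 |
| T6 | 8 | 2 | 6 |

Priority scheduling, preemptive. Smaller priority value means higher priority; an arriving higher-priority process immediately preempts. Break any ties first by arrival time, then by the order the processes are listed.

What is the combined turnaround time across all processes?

Gantt: | T1 0-2 | T2 2-3 | T3 3-6 | T4 6-9 | T2 9-20 | T5 20-22 | T1 22-27 | T6 27-29 |
Completion: T1=27  T2=20  T3=6  T4=9  T5=22  T6=29
Turnaround (C−A): T1=27  T2=18  T3=3  T4=6  T5=14  T6=21
Turnaround = completion − arrival: T1=27, T2=18, T3=3, T4=6, T5=14, T6=21
Total turnaround = 27 + 18 + 3 + 6 + 14 + 21 = 89

89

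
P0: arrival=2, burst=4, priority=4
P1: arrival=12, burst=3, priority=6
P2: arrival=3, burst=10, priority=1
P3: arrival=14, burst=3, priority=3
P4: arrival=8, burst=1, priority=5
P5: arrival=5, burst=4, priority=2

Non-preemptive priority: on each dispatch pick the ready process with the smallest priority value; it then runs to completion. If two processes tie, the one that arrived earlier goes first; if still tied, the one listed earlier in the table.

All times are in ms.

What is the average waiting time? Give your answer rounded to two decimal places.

Schedule: | idle 0-2 | P0 2-6 | P2 6-16 | P5 16-20 | P3 20-23 | P4 23-24 | P1 24-27 |
Completion: P0=6  P1=27  P2=16  P3=23  P4=24  P5=20
Waiting times: P0=0, P1=12, P2=3, P3=6, P4=15, P5=11
Average waiting = (0+12+3+6+15+11) / 6 = 47/6 = 7.83

7.83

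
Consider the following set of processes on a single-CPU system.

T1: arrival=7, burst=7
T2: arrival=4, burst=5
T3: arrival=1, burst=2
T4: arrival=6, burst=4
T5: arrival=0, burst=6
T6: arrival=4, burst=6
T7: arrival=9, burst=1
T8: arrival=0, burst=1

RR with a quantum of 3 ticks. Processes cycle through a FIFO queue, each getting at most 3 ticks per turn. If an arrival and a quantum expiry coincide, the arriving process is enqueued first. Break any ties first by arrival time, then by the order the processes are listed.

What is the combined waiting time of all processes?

Gantt: | T5 0-3 | T8 3-4 | T3 4-6 | T5 6-9 | T2 9-12 | T6 12-15 | T4 15-18 | T1 18-21 | T7 21-22 | T2 22-24 | T6 24-27 | T4 27-28 | T1 28-32 |
Completion: T1=32  T2=24  T3=6  T4=28  T5=9  T6=27  T7=22  T8=4
Waiting = turnaround − burst: T1=18, T2=15, T3=3, T4=18, T5=3, T6=17, T7=12, T8=3
Total waiting = 18 + 15 + 3 + 18 + 3 + 17 + 12 + 3 = 89

89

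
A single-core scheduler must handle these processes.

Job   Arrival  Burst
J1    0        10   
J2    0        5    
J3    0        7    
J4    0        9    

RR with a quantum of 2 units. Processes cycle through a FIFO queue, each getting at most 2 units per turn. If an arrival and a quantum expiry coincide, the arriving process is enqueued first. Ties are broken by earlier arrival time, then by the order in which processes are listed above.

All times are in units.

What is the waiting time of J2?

14

Timeline: | J1 0-2 | J2 2-4 | J3 4-6 | J4 6-8 | J1 8-10 | J2 10-12 | J3 12-14 | J4 14-16 | J1 16-18 | J2 18-19 | J3 19-21 | J4 21-23 | J1 23-25 | J3 25-26 | J4 26-28 | J1 28-30 | J4 30-31 |
Completion: J1=30  J2=19  J3=26  J4=31
Waiting(J2) = turnaround − burst = 19 − 5 = 14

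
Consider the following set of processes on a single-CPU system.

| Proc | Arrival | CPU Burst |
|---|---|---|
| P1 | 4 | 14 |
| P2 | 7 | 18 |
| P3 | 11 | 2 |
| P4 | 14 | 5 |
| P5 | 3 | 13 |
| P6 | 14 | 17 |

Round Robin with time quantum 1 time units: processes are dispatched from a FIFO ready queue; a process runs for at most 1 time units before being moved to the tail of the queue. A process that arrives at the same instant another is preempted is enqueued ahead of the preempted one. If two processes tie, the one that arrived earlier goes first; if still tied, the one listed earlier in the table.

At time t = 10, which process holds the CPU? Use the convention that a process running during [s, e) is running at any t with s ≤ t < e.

Schedule: | idle 0-3 | P5 3-4 | P1 4-5 | P5 5-6 | P1 6-7 | P5 7-8 | P2 8-9 | P1 9-10 | P5 10-11 | P2 11-12 | P1 12-13 | P3 13-14 | P5 14-15 | P2 15-16 | P1 16-17 | P4 17-18 | P6 18-19 | P3 19-20 | P5 20-21 | P2 21-22 | P1 22-23 | P4 23-24 | P6 24-25 | P5 25-26 | P2 26-27 | P1 27-28 | P4 28-29 | P6 29-30 | P5 30-31 | P2 31-32 | P1 32-33 | P4 33-34 | P6 34-35 | P5 35-36 | P2 36-37 | P1 37-38 | P4 38-39 | P6 39-40 | P5 40-41 | P2 41-42 | P1 42-43 | P6 43-44 | P5 44-45 | P2 45-46 | P1 46-47 | P6 47-48 | P5 48-49 | P2 49-50 | P1 50-51 | P6 51-52 | P5 52-53 | P2 53-54 | P1 54-55 | P6 55-56 | P2 56-57 | P1 57-58 | P6 58-59 | P2 59-60 | P6 60-61 | P2 61-62 | P6 62-63 | P2 63-64 | P6 64-65 | P2 65-66 | P6 66-67 | P2 67-68 | P6 68-69 | P2 69-70 | P6 70-72 |
Completion: P1=58  P2=70  P3=20  P4=39  P5=53  P6=72
Turnaround (C−A): P1=54  P2=63  P3=9  P4=25  P5=50  P6=58

P5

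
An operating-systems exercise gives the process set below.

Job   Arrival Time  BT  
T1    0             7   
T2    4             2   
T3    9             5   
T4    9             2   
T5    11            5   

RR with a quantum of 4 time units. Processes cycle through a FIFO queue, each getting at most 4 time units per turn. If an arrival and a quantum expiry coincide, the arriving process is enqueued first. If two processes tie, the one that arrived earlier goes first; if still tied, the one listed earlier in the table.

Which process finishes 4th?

T3

Schedule: | T1 0-4 | T2 4-6 | T1 6-9 | T3 9-13 | T4 13-15 | T5 15-19 | T3 19-20 | T5 20-21 |
Completion: T1=9  T2=6  T3=20  T4=15  T5=21
Turnaround (C−A): T1=9  T2=2  T3=11  T4=6  T5=10
Finish order: T2 → T1 → T4 → T3 → T5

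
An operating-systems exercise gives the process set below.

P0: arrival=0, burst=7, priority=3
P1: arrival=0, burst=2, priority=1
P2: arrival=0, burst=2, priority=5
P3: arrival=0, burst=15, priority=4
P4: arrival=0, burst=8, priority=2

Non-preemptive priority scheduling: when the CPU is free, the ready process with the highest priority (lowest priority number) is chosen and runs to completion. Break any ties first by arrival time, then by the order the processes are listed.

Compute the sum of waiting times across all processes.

Gantt: | P1 0-2 | P4 2-10 | P0 10-17 | P3 17-32 | P2 32-34 |
Completion: P0=17  P1=2  P2=34  P3=32  P4=10
Turnaround (C−A): P0=17  P1=2  P2=34  P3=32  P4=10
Waiting = turnaround − burst: P0=10, P1=0, P2=32, P3=17, P4=2
Total waiting = 10 + 0 + 32 + 17 + 2 = 61

61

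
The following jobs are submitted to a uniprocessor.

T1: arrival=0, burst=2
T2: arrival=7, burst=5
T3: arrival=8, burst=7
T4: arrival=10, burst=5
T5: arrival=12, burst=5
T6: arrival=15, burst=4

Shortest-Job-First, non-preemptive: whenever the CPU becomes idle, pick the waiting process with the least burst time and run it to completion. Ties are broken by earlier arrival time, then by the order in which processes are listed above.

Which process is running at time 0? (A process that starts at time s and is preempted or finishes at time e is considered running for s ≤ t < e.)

T1

Schedule: | T1 0-2 | idle 2-7 | T2 7-12 | T4 12-17 | T6 17-21 | T5 21-26 | T3 26-33 |
Completion: T1=2  T2=12  T3=33  T4=17  T5=26  T6=21
Turnaround (C−A): T1=2  T2=5  T3=25  T4=7  T5=14  T6=6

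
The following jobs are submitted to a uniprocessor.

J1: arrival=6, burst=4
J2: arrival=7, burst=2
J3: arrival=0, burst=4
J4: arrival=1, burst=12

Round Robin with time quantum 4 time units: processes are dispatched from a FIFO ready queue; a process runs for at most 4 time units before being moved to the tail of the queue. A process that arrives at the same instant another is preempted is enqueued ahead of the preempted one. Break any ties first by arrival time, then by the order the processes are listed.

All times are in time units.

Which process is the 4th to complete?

J4

Timeline: | J3 0-4 | J4 4-8 | J1 8-12 | J2 12-14 | J4 14-22 |
Completion: J1=12  J2=14  J3=4  J4=22
Turnaround (C−A): J1=6  J2=7  J3=4  J4=21
Finish order: J3 → J1 → J2 → J4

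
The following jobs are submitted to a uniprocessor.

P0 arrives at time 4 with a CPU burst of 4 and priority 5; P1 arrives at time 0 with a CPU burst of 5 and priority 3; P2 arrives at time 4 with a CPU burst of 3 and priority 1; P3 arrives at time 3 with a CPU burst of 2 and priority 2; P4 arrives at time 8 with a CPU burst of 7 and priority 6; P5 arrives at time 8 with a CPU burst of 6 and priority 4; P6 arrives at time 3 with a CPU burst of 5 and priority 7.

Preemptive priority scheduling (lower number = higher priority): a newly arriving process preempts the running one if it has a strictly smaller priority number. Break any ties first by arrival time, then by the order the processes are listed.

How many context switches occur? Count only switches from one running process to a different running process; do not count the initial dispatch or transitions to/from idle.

Gantt: | P1 0-3 | P3 3-4 | P2 4-7 | P3 7-8 | P1 8-10 | P5 10-16 | P0 16-20 | P4 20-27 | P6 27-32 |
Completion: P0=20  P1=10  P2=7  P3=8  P4=27  P5=16  P6=32

8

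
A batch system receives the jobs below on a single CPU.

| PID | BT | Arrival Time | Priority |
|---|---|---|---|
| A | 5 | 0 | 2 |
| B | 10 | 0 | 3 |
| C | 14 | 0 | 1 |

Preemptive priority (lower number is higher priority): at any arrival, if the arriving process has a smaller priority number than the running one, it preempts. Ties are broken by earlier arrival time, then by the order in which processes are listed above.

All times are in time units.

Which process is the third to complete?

B

Timeline: | C 0-14 | A 14-19 | B 19-29 |
Completion: A=19  B=29  C=14
Finish order: C → A → B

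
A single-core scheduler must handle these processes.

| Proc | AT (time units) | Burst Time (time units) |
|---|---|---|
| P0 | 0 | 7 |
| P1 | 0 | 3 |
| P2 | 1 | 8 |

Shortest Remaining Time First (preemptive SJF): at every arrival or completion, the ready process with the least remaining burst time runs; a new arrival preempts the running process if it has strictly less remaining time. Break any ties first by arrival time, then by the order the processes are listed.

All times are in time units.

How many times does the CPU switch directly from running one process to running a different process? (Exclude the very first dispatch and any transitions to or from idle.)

2

Schedule: | P1 0-3 | P0 3-10 | P2 10-18 |
Completion: P0=10  P1=3  P2=18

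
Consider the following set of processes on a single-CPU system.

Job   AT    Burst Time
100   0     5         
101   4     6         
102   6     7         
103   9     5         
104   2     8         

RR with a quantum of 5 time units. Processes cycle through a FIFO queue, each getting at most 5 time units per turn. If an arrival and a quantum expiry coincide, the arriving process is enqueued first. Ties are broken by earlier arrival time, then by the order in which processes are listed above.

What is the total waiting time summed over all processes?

Gantt: | 100 0-5 | 104 5-10 | 101 10-15 | 102 15-20 | 103 20-25 | 104 25-28 | 101 28-29 | 102 29-31 |
Completion: 100=5  101=29  102=31  103=25  104=28
Turnaround (C−A): 100=5  101=25  102=25  103=16  104=26
Waiting = turnaround − burst: 100=0, 101=19, 102=18, 103=11, 104=18
Total waiting = 0 + 19 + 18 + 11 + 18 = 66

66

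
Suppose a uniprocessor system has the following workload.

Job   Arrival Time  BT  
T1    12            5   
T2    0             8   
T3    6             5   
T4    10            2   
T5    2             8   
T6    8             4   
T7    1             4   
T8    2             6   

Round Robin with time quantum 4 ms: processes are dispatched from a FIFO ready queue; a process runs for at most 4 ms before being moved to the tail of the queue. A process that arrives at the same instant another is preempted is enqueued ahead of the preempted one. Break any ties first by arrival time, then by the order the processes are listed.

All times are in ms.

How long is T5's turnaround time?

36

Schedule: | T2 0-4 | T7 4-8 | T5 8-12 | T8 12-16 | T2 16-20 | T3 20-24 | T6 24-28 | T4 28-30 | T1 30-34 | T5 34-38 | T8 38-40 | T3 40-41 | T1 41-42 |
Completion: T1=42  T2=20  T3=41  T4=30  T5=38  T6=28  T7=8  T8=40
Turnaround (C−A): T1=30  T2=20  T3=35  T4=20  T5=36  T6=20  T7=7  T8=38
Turnaround(T5) = completion − arrival = 38 − 2 = 36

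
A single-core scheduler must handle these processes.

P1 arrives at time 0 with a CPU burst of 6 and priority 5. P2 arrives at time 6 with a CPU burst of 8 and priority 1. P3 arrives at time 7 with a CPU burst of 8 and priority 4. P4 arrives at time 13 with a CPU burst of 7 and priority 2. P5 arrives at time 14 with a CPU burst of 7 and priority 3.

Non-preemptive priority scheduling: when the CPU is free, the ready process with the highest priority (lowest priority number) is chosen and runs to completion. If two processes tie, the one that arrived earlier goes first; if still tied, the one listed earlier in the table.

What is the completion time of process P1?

Schedule: | P1 0-6 | P2 6-14 | P4 14-21 | P5 21-28 | P3 28-36 |
Completion: P1=6  P2=14  P3=36  P4=21  P5=28
Turnaround (C−A): P1=6  P2=8  P3=29  P4=8  P5=14

6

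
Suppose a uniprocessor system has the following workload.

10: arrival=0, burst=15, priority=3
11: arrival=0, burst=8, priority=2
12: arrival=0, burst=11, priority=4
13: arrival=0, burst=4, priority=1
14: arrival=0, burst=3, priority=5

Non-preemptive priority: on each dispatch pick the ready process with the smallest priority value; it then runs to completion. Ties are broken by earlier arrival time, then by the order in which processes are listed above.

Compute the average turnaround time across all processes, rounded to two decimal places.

24.40

Timeline: | 13 0-4 | 11 4-12 | 10 12-27 | 12 27-38 | 14 38-41 |
Completion: 10=27  11=12  12=38  13=4  14=41
Turnaround (C−A): 10=27  11=12  12=38  13=4  14=41
Turnaround times: 10=27, 11=12, 12=38, 13=4, 14=41
Average turnaround = (27+12+38+4+41) / 5 = 122/5 = 24.40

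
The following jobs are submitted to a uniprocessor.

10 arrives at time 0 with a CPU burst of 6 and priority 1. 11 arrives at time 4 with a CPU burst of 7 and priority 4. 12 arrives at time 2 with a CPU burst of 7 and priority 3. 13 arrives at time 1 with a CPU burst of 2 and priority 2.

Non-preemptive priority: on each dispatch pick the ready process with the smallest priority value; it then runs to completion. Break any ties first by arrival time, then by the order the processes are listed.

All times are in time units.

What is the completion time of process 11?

Gantt: | 10 0-6 | 13 6-8 | 12 8-15 | 11 15-22 |
Completion: 10=6  11=22  12=15  13=8
Turnaround (C−A): 10=6  11=18  12=13  13=7

22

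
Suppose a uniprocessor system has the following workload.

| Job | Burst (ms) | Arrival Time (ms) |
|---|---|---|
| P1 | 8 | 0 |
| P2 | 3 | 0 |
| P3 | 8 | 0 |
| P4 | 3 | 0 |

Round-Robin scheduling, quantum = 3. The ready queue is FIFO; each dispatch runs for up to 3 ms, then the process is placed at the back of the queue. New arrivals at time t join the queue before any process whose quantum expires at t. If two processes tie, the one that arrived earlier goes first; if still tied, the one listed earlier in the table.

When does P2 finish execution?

6

Gantt: | P1 0-3 | P2 3-6 | P3 6-9 | P4 9-12 | P1 12-15 | P3 15-18 | P1 18-20 | P3 20-22 |
Completion: P1=20  P2=6  P3=22  P4=12
Turnaround (C−A): P1=20  P2=6  P3=22  P4=12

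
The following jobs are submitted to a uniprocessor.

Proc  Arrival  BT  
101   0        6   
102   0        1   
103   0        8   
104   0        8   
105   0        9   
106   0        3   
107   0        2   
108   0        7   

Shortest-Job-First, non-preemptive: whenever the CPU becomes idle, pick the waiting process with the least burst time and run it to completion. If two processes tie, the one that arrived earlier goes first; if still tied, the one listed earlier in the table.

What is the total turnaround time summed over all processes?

Gantt: | 102 0-1 | 107 1-3 | 106 3-6 | 101 6-12 | 108 12-19 | 103 19-27 | 104 27-35 | 105 35-44 |
Completion: 101=12  102=1  103=27  104=35  105=44  106=6  107=3  108=19
Turnaround (C−A): 101=12  102=1  103=27  104=35  105=44  106=6  107=3  108=19
Turnaround = completion − arrival: 101=12, 102=1, 103=27, 104=35, 105=44, 106=6, 107=3, 108=19
Total turnaround = 12 + 1 + 27 + 35 + 44 + 6 + 3 + 19 = 147

147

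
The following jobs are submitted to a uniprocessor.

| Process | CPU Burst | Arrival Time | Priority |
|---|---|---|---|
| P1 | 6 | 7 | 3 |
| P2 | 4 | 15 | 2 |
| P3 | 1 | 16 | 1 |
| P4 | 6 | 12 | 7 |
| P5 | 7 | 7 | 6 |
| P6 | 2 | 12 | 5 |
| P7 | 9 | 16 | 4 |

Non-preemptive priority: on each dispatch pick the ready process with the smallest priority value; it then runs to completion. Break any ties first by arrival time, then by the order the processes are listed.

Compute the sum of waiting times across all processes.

Timeline: | idle 0-7 | P1 7-13 | P6 13-15 | P2 15-19 | P3 19-20 | P7 20-29 | P5 29-36 | P4 36-42 |
Completion: P1=13  P2=19  P3=20  P4=42  P5=36  P6=15  P7=29
Turnaround (C−A): P1=6  P2=4  P3=4  P4=30  P5=29  P6=3  P7=13
Waiting = turnaround − burst: P1=0, P2=0, P3=3, P4=24, P5=22, P6=1, P7=4
Total waiting = 0 + 0 + 3 + 24 + 22 + 1 + 4 = 54

54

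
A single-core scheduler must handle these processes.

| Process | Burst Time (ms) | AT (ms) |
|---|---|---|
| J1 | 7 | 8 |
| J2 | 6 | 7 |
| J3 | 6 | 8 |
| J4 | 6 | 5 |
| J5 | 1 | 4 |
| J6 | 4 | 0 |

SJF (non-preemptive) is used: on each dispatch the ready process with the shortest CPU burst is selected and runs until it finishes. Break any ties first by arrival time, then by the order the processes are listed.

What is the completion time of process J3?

Timeline: | J6 0-4 | J5 4-5 | J4 5-11 | J2 11-17 | J3 17-23 | J1 23-30 |
Completion: J1=30  J2=17  J3=23  J4=11  J5=5  J6=4
Turnaround (C−A): J1=22  J2=10  J3=15  J4=6  J5=1  J6=4

23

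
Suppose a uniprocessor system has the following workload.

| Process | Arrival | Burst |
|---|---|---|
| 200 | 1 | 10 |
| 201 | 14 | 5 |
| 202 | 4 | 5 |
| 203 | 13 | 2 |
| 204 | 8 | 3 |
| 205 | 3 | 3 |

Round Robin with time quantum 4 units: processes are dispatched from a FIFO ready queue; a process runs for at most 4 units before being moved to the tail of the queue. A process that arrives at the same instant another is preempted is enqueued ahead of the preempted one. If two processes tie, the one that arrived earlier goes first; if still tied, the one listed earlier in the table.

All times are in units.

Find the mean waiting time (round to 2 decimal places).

9.17

Gantt: | idle 0-1 | 200 1-5 | 205 5-8 | 202 8-12 | 200 12-16 | 204 16-19 | 202 19-20 | 203 20-22 | 201 22-26 | 200 26-28 | 201 28-29 |
Completion: 200=28  201=29  202=20  203=22  204=19  205=8
Waiting times: 200=17, 201=10, 202=11, 203=7, 204=8, 205=2
Average waiting = (17+10+11+7+8+2) / 6 = 55/6 = 9.17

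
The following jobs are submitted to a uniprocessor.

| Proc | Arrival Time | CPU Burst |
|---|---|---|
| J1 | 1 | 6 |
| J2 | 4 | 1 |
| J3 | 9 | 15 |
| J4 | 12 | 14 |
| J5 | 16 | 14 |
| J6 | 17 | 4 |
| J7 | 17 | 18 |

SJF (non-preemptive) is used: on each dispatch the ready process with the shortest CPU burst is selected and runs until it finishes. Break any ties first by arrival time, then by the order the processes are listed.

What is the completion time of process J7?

Timeline: | idle 0-1 | J1 1-7 | J2 7-8 | idle 8-9 | J3 9-24 | J6 24-28 | J4 28-42 | J5 42-56 | J7 56-74 |
Completion: J1=7  J2=8  J3=24  J4=42  J5=56  J6=28  J7=74
Turnaround (C−A): J1=6  J2=4  J3=15  J4=30  J5=40  J6=11  J7=57

74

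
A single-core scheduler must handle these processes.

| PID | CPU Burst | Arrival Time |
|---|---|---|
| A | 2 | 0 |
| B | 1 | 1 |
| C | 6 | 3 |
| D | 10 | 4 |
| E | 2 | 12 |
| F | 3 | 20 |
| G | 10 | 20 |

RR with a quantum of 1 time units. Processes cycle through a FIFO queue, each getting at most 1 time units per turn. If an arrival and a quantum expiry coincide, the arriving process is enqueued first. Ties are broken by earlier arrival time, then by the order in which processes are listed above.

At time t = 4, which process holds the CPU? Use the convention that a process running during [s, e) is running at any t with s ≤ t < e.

Timeline: | A 0-1 | B 1-2 | A 2-3 | C 3-4 | D 4-5 | C 5-6 | D 6-7 | C 7-8 | D 8-9 | C 9-10 | D 10-11 | C 11-12 | D 12-13 | E 13-14 | C 14-15 | D 15-16 | E 16-17 | D 17-20 | F 20-21 | G 21-22 | D 22-23 | F 23-24 | G 24-25 | F 25-26 | G 26-34 |
Completion: A=3  B=2  C=15  D=23  E=17  F=26  G=34
Turnaround (C−A): A=3  B=1  C=12  D=19  E=5  F=6  G=14

D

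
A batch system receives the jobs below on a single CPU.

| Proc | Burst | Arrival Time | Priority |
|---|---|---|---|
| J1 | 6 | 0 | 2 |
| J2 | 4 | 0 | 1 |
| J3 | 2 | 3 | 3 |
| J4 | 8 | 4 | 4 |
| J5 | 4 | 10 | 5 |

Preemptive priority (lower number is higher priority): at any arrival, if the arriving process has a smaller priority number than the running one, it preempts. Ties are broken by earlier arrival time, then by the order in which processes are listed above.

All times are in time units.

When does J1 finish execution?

10

Gantt: | J2 0-4 | J1 4-10 | J3 10-12 | J4 12-20 | J5 20-24 |
Completion: J1=10  J2=4  J3=12  J4=20  J5=24
Turnaround (C−A): J1=10  J2=4  J3=9  J4=16  J5=14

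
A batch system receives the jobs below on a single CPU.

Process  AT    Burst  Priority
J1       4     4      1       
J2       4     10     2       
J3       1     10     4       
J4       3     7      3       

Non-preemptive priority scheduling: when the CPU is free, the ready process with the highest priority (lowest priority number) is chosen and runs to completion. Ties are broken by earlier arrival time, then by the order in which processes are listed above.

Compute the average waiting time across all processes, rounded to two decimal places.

10.00

Schedule: | idle 0-1 | J3 1-11 | J1 11-15 | J2 15-25 | J4 25-32 |
Completion: J1=15  J2=25  J3=11  J4=32
Waiting times: J1=7, J2=11, J3=0, J4=22
Average waiting = (7+11+0+22) / 4 = 40/4 = 10.00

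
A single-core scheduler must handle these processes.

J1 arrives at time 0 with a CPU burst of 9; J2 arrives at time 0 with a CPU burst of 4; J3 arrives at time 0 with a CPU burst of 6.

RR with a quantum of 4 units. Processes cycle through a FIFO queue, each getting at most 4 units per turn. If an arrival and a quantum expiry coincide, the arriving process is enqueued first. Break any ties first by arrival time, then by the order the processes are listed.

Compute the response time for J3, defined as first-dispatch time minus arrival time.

8

Schedule: | J1 0-4 | J2 4-8 | J3 8-12 | J1 12-16 | J3 16-18 | J1 18-19 |
Completion: J1=19  J2=8  J3=18
Turnaround (C−A): J1=19  J2=8  J3=18
Response(J3) = first start − arrival = 8 − 0 = 8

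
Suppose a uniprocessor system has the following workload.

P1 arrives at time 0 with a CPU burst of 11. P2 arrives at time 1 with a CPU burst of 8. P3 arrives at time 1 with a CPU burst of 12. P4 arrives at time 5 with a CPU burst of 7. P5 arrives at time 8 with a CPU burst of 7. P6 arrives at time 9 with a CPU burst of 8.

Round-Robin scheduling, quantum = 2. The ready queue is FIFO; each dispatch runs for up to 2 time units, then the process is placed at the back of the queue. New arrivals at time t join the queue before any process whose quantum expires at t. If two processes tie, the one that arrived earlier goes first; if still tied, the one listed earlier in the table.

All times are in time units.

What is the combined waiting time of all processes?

Timeline: | P1 0-2 | P2 2-4 | P3 4-6 | P1 6-8 | P2 8-10 | P4 10-12 | P3 12-14 | P5 14-16 | P1 16-18 | P6 18-20 | P2 20-22 | P4 22-24 | P3 24-26 | P5 26-28 | P1 28-30 | P6 30-32 | P2 32-34 | P4 34-36 | P3 36-38 | P5 38-40 | P1 40-42 | P6 42-44 | P4 44-45 | P3 45-47 | P5 47-48 | P1 48-49 | P6 49-51 | P3 51-53 |
Completion: P1=49  P2=34  P3=53  P4=45  P5=48  P6=51
Turnaround (C−A): P1=49  P2=33  P3=52  P4=40  P5=40  P6=42
Waiting = turnaround − burst: P1=38, P2=25, P3=40, P4=33, P5=33, P6=34
Total waiting = 38 + 25 + 40 + 33 + 33 + 34 = 203

203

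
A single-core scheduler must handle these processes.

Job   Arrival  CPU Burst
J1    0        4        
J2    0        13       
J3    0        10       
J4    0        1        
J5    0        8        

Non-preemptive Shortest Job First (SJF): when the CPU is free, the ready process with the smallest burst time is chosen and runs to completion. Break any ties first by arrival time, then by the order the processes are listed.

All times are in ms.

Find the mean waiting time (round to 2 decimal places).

Schedule: | J4 0-1 | J1 1-5 | J5 5-13 | J3 13-23 | J2 23-36 |
Completion: J1=5  J2=36  J3=23  J4=1  J5=13
Waiting times: J1=1, J2=23, J3=13, J4=0, J5=5
Average waiting = (1+23+13+0+5) / 5 = 42/5 = 8.40

8.40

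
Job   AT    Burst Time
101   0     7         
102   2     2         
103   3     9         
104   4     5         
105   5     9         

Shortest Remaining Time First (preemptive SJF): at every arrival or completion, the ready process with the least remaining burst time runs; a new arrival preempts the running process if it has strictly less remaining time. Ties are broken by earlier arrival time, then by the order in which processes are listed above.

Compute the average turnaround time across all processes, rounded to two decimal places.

13.60

Timeline: | 101 0-2 | 102 2-4 | 101 4-9 | 104 9-14 | 103 14-23 | 105 23-32 |
Completion: 101=9  102=4  103=23  104=14  105=32
Turnaround times: 101=9, 102=2, 103=20, 104=10, 105=27
Average turnaround = (9+2+20+10+27) / 5 = 68/5 = 13.60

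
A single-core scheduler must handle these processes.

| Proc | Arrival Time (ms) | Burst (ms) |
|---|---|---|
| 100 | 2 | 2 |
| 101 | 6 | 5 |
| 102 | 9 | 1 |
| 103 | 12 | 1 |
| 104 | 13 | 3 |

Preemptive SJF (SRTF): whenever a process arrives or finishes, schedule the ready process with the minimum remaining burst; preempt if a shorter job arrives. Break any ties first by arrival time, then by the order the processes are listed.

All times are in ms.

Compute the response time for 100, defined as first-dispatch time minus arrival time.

Schedule: | idle 0-2 | 100 2-4 | idle 4-6 | 101 6-9 | 102 9-10 | 101 10-12 | 103 12-13 | 104 13-16 |
Completion: 100=4  101=12  102=10  103=13  104=16
Response(100) = first start − arrival = 2 − 2 = 0

0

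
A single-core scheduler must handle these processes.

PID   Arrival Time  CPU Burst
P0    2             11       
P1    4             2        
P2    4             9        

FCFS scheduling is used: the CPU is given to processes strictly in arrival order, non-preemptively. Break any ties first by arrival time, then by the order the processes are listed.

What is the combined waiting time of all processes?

20

Schedule: | idle 0-2 | P0 2-13 | P1 13-15 | P2 15-24 |
Completion: P0=13  P1=15  P2=24
Waiting = turnaround − burst: P0=0, P1=9, P2=11
Total waiting = 0 + 9 + 11 = 20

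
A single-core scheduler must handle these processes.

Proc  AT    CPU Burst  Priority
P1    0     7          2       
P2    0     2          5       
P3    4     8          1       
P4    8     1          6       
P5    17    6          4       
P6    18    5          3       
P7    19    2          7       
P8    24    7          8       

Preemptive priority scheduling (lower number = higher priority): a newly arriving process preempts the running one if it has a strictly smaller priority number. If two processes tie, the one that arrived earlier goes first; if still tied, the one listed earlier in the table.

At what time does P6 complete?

23

Schedule: | P1 0-4 | P3 4-12 | P1 12-15 | P2 15-17 | P5 17-18 | P6 18-23 | P5 23-28 | P4 28-29 | P7 29-31 | P8 31-38 |
Completion: P1=15  P2=17  P3=12  P4=29  P5=28  P6=23  P7=31  P8=38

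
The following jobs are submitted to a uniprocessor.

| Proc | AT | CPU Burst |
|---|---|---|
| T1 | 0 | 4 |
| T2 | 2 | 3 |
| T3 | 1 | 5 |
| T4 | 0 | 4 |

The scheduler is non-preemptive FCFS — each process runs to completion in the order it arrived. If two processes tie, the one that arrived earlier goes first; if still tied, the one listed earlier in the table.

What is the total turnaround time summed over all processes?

38

Schedule: | T1 0-4 | T4 4-8 | T3 8-13 | T2 13-16 |
Completion: T1=4  T2=16  T3=13  T4=8
Turnaround (C−A): T1=4  T2=14  T3=12  T4=8
Turnaround = completion − arrival: T1=4, T2=14, T3=12, T4=8
Total turnaround = 4 + 14 + 12 + 8 = 38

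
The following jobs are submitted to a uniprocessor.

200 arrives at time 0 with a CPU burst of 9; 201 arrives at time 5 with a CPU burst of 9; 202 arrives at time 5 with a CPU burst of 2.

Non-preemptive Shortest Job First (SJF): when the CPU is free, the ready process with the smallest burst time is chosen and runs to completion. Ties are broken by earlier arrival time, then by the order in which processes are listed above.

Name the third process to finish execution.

Schedule: | 200 0-9 | 202 9-11 | 201 11-20 |
Completion: 200=9  201=20  202=11
Finish order: 200 → 202 → 201

201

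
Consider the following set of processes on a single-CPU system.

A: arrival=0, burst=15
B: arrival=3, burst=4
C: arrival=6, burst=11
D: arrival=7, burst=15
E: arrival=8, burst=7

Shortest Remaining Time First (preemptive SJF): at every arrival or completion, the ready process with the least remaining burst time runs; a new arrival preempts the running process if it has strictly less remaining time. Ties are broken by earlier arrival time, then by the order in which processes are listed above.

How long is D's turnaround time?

45

Timeline: | A 0-3 | B 3-7 | C 7-8 | E 8-15 | C 15-25 | A 25-37 | D 37-52 |
Completion: A=37  B=7  C=25  D=52  E=15
Turnaround (C−A): A=37  B=4  C=19  D=45  E=7
Turnaround(D) = completion − arrival = 52 − 7 = 45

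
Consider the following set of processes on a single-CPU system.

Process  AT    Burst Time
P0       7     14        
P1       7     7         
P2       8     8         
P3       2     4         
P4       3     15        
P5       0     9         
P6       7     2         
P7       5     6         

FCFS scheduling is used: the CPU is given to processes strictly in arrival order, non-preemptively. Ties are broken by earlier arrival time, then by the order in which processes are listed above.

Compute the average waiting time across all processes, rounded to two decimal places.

Timeline: | P5 0-9 | P3 9-13 | P4 13-28 | P7 28-34 | P0 34-48 | P1 48-55 | P6 55-57 | P2 57-65 |
Completion: P0=48  P1=55  P2=65  P3=13  P4=28  P5=9  P6=57  P7=34
Turnaround (C−A): P0=41  P1=48  P2=57  P3=11  P4=25  P5=9  P6=50  P7=29
Waiting times: P0=27, P1=41, P2=49, P3=7, P4=10, P5=0, P6=48, P7=23
Average waiting = (27+41+49+7+10+0+48+23) / 8 = 205/8 = 25.63

25.63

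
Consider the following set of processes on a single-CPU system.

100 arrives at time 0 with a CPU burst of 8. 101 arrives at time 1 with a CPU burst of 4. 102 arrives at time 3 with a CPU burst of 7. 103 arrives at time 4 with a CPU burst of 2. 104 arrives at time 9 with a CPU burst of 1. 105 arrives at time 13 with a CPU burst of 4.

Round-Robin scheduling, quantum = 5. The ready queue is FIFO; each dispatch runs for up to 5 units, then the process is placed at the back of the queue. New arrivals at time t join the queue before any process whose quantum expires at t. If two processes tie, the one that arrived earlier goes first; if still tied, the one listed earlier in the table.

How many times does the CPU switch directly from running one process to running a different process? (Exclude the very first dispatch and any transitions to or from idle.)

Timeline: | 100 0-5 | 101 5-9 | 102 9-14 | 103 14-16 | 100 16-19 | 104 19-20 | 105 20-24 | 102 24-26 |
Completion: 100=19  101=9  102=26  103=16  104=20  105=24
Turnaround (C−A): 100=19  101=8  102=23  103=12  104=11  105=11

7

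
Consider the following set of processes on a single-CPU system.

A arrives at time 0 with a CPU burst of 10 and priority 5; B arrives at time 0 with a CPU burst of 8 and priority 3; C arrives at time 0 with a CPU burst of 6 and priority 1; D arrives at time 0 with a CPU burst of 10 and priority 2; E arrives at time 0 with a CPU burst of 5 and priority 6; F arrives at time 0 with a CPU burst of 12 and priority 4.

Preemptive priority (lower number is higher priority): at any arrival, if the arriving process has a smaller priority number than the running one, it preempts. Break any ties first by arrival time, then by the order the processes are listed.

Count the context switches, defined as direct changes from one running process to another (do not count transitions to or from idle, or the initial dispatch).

5

Timeline: | C 0-6 | D 6-16 | B 16-24 | F 24-36 | A 36-46 | E 46-51 |
Completion: A=46  B=24  C=6  D=16  E=51  F=36
Turnaround (C−A): A=46  B=24  C=6  D=16  E=51  F=36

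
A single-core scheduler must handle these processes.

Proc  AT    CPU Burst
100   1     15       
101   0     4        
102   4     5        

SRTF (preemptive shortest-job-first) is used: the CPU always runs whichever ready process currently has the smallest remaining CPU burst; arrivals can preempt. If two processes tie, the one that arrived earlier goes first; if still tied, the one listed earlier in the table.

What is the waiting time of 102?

0

Timeline: | 101 0-4 | 102 4-9 | 100 9-24 |
Completion: 100=24  101=4  102=9
Waiting(102) = turnaround − burst = 5 − 5 = 0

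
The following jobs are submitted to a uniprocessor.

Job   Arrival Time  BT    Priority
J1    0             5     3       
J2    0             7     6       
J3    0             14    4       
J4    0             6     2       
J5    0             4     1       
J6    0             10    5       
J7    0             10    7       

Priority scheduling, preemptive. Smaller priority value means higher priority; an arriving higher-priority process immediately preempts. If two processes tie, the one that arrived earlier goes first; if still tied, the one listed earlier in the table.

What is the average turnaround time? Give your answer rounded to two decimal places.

28.43

Schedule: | J5 0-4 | J4 4-10 | J1 10-15 | J3 15-29 | J6 29-39 | J2 39-46 | J7 46-56 |
Completion: J1=15  J2=46  J3=29  J4=10  J5=4  J6=39  J7=56
Turnaround (C−A): J1=15  J2=46  J3=29  J4=10  J5=4  J6=39  J7=56
Turnaround times: J1=15, J2=46, J3=29, J4=10, J5=4, J6=39, J7=56
Average turnaround = (15+46+29+10+4+39+56) / 7 = 199/7 = 28.43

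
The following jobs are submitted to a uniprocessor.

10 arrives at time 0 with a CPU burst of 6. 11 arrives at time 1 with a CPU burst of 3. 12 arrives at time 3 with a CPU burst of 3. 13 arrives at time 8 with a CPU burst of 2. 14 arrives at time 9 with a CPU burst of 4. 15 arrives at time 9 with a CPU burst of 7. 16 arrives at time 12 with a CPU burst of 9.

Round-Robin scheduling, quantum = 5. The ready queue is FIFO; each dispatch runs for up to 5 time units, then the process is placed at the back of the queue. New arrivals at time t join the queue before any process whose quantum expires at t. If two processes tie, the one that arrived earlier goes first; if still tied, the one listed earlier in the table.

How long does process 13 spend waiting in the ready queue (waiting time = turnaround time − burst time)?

4

Gantt: | 10 0-5 | 11 5-8 | 12 8-11 | 10 11-12 | 13 12-14 | 14 14-18 | 15 18-23 | 16 23-28 | 15 28-30 | 16 30-34 |
Completion: 10=12  11=8  12=11  13=14  14=18  15=30  16=34
Waiting(13) = turnaround − burst = 6 − 2 = 4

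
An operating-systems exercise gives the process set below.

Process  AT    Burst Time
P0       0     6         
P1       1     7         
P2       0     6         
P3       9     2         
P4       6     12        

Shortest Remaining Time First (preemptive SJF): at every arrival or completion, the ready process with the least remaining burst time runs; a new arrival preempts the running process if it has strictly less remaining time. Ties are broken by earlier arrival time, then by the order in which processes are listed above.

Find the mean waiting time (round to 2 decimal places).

7.20

Schedule: | P0 0-6 | P2 6-9 | P3 9-11 | P2 11-14 | P1 14-21 | P4 21-33 |
Completion: P0=6  P1=21  P2=14  P3=11  P4=33
Turnaround (C−A): P0=6  P1=20  P2=14  P3=2  P4=27
Waiting times: P0=0, P1=13, P2=8, P3=0, P4=15
Average waiting = (0+13+8+0+15) / 5 = 36/5 = 7.20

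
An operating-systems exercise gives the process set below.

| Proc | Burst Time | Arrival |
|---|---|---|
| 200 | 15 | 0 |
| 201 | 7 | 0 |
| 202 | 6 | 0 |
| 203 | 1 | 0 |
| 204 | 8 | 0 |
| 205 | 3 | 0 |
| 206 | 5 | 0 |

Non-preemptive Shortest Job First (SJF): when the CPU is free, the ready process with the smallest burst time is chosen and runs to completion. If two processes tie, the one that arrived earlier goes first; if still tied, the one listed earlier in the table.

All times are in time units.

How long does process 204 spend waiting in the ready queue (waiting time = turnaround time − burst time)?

Timeline: | 203 0-1 | 205 1-4 | 206 4-9 | 202 9-15 | 201 15-22 | 204 22-30 | 200 30-45 |
Completion: 200=45  201=22  202=15  203=1  204=30  205=4  206=9
Turnaround (C−A): 200=45  201=22  202=15  203=1  204=30  205=4  206=9
Waiting(204) = turnaround − burst = 30 − 8 = 22

22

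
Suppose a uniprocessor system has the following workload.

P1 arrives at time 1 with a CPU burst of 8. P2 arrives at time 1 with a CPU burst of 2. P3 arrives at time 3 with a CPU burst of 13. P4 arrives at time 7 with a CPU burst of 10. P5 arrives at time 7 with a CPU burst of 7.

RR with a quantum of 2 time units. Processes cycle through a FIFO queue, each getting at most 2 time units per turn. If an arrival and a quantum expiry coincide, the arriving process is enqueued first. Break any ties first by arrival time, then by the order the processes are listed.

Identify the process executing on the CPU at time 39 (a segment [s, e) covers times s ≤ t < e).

P3

Gantt: | idle 0-1 | P1 1-3 | P2 3-5 | P3 5-7 | P1 7-9 | P4 9-11 | P5 11-13 | P3 13-15 | P1 15-17 | P4 17-19 | P5 19-21 | P3 21-23 | P1 23-25 | P4 25-27 | P5 27-29 | P3 29-31 | P4 31-33 | P5 33-34 | P3 34-36 | P4 36-38 | P3 38-41 |
Completion: P1=25  P2=5  P3=41  P4=38  P5=34
Turnaround (C−A): P1=24  P2=4  P3=38  P4=31  P5=27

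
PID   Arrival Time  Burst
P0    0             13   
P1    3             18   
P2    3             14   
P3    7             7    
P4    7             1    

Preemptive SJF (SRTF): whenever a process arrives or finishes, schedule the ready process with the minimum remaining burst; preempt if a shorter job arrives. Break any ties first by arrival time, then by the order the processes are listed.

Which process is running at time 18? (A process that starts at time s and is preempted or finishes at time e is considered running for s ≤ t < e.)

P3

Schedule: | P0 0-7 | P4 7-8 | P0 8-14 | P3 14-21 | P2 21-35 | P1 35-53 |
Completion: P0=14  P1=53  P2=35  P3=21  P4=8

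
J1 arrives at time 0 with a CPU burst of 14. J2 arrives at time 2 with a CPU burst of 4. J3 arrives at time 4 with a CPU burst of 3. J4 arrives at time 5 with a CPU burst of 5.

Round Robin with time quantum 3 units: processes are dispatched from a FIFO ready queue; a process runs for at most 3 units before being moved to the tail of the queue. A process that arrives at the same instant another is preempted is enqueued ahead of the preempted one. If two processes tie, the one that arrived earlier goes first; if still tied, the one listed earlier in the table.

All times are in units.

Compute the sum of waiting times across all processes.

38

Gantt: | J1 0-3 | J2 3-6 | J1 6-9 | J3 9-12 | J4 12-15 | J2 15-16 | J1 16-19 | J4 19-21 | J1 21-26 |
Completion: J1=26  J2=16  J3=12  J4=21
Waiting = turnaround − burst: J1=12, J2=10, J3=5, J4=11
Total waiting = 12 + 10 + 5 + 11 = 38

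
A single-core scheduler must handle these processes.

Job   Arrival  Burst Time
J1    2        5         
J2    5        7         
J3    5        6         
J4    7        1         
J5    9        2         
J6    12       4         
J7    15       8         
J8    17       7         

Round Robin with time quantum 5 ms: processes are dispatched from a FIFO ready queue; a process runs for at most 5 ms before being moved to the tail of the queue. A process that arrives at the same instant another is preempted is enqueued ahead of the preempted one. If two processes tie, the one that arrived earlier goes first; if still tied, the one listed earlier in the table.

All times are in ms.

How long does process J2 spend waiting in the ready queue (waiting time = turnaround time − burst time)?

14

Gantt: | idle 0-2 | J1 2-7 | J2 7-12 | J3 12-17 | J4 17-18 | J5 18-20 | J6 20-24 | J2 24-26 | J7 26-31 | J8 31-36 | J3 36-37 | J7 37-40 | J8 40-42 |
Completion: J1=7  J2=26  J3=37  J4=18  J5=20  J6=24  J7=40  J8=42
Turnaround (C−A): J1=5  J2=21  J3=32  J4=11  J5=11  J6=12  J7=25  J8=25
Waiting(J2) = turnaround − burst = 21 − 7 = 14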